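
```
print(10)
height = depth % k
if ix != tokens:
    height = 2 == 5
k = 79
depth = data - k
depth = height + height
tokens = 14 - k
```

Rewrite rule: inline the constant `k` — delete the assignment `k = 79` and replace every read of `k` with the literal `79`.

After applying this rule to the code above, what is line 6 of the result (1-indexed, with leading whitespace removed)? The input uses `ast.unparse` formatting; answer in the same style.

Transformed code:
print(10)
height = depth % 79
if ix != tokens:
    height = 2 == 5
depth = data - 79
depth = height + height
tokens = 14 - 79

depth = height + height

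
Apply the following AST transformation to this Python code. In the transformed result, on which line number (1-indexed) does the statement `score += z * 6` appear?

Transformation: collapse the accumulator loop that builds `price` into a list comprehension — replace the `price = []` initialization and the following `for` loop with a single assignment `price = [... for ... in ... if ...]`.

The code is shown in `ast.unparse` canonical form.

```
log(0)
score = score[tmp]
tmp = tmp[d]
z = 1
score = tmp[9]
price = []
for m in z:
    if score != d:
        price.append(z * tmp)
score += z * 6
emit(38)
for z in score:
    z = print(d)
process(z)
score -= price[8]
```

Transformed code:
log(0)
score = score[tmp]
tmp = tmp[d]
z = 1
score = tmp[9]
price = [z * tmp for m in z if score != d]
score += z * 6
emit(38)
for z in score:
    z = print(d)
process(z)
score -= price[8]

7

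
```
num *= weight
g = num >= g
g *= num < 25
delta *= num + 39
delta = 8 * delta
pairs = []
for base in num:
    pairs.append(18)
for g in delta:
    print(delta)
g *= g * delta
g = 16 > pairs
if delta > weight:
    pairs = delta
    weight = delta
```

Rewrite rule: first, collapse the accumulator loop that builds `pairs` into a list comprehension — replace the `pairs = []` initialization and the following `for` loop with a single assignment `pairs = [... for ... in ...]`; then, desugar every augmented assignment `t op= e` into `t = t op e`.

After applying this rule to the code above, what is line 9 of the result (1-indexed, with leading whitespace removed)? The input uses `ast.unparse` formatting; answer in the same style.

g = g * (g * delta)

Transformed code:
num = num * weight
g = num >= g
g = g * (num < 25)
delta = delta * (num + 39)
delta = 8 * delta
pairs = [18 for base in num]
for g in delta:
    print(delta)
g = g * (g * delta)
g = 16 > pairs
if delta > weight:
    pairs = delta
    weight = delta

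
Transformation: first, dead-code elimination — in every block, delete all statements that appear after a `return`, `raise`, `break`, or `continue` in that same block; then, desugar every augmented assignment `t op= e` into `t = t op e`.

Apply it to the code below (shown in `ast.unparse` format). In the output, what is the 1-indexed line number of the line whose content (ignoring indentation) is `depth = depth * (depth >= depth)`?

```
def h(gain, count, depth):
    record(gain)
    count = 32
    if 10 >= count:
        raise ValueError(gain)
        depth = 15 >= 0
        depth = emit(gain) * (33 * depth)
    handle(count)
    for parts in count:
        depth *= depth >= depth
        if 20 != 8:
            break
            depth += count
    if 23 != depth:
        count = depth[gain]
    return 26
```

Transformed code:
def h(gain, count, depth):
    record(gain)
    count = 32
    if 10 >= count:
        raise ValueError(gain)
    handle(count)
    for parts in count:
        depth = depth * (depth >= depth)
        if 20 != 8:
            break
    if 23 != depth:
        count = depth[gain]
    return 26

8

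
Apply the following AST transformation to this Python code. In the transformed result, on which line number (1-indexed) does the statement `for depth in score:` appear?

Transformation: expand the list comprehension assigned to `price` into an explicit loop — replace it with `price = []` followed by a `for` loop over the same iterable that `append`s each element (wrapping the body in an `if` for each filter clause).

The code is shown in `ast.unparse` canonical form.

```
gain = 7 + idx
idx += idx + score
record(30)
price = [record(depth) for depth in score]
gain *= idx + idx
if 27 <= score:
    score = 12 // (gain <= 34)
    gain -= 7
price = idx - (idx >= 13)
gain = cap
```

Transformed code:
gain = 7 + idx
idx += idx + score
record(30)
price = []
for depth in score:
    price.append(record(depth))
gain *= idx + idx
if 27 <= score:
    score = 12 // (gain <= 34)
    gain -= 7
price = idx - (idx >= 13)
gain = cap

5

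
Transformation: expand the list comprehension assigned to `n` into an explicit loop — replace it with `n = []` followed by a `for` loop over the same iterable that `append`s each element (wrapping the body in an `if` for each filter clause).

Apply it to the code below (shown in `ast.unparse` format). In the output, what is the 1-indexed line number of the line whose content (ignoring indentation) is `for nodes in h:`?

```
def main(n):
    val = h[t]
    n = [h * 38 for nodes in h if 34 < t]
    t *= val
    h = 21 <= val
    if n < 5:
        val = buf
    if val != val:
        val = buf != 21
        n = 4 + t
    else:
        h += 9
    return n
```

4

Transformed code:
def main(n):
    val = h[t]
    n = []
    for nodes in h:
        if 34 < t:
            n.append(h * 38)
    t *= val
    h = 21 <= val
    if n < 5:
        val = buf
    if val != val:
        val = buf != 21
        n = 4 + t
    else:
        h += 9
    return n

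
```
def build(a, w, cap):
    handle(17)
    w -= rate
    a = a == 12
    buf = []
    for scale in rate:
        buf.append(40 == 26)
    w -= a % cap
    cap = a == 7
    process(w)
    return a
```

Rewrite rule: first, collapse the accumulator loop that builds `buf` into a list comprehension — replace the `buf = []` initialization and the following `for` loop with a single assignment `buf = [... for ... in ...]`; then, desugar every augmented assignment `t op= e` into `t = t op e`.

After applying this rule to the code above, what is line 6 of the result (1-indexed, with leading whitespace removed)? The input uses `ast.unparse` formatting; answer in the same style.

Transformed code:
def build(a, w, cap):
    handle(17)
    w = w - rate
    a = a == 12
    buf = [40 == 26 for scale in rate]
    w = w - a % cap
    cap = a == 7
    process(w)
    return a

w = w - a % cap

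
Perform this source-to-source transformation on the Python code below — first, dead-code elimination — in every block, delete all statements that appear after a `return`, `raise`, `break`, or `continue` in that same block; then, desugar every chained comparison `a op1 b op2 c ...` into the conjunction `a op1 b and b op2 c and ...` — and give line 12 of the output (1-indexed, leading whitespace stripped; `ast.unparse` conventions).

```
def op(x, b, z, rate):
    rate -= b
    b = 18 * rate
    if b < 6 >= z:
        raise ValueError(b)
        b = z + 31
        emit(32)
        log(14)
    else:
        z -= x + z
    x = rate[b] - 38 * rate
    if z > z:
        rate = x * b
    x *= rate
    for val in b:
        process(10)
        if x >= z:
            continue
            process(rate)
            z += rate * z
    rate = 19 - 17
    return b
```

Transformed code:
def op(x, b, z, rate):
    rate -= b
    b = 18 * rate
    if b < 6 and 6 >= z:
        raise ValueError(b)
    else:
        z -= x + z
    x = rate[b] - 38 * rate
    if z > z:
        rate = x * b
    x *= rate
    for val in b:
        process(10)
        if x >= z:
            continue
    rate = 19 - 17
    return b

for val in b:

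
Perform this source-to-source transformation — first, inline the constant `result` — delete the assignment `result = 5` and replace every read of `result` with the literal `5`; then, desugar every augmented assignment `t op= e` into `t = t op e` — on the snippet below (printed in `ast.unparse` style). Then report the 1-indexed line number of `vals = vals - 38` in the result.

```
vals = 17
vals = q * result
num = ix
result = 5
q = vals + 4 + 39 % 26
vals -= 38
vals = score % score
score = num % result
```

5

Transformed code:
vals = 17
vals = q * 5
num = ix
q = vals + 4 + 39 % 26
vals = vals - 38
vals = score % score
score = num % 5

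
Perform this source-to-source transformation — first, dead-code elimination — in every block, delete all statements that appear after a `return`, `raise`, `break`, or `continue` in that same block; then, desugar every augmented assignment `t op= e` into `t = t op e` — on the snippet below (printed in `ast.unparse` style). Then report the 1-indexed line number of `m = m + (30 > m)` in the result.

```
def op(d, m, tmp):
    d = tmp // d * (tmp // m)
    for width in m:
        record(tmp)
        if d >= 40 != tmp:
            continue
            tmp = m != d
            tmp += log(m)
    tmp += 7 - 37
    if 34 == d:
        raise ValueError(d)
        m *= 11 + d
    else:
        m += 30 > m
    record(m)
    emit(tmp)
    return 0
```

Transformed code:
def op(d, m, tmp):
    d = tmp // d * (tmp // m)
    for width in m:
        record(tmp)
        if d >= 40 != tmp:
            continue
    tmp = tmp + (7 - 37)
    if 34 == d:
        raise ValueError(d)
    else:
        m = m + (30 > m)
    record(m)
    emit(tmp)
    return 0

11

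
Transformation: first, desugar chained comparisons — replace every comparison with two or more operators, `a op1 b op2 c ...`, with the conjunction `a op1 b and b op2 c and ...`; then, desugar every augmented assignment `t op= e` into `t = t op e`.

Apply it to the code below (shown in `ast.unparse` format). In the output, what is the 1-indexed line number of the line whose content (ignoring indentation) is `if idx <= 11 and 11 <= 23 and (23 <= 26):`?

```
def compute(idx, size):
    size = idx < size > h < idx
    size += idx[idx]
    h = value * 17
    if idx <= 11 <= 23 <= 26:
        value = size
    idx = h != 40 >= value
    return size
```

5

Transformed code:
def compute(idx, size):
    size = idx < size and size > h and (h < idx)
    size = size + idx[idx]
    h = value * 17
    if idx <= 11 and 11 <= 23 and (23 <= 26):
        value = size
    idx = h != 40 and 40 >= value
    return size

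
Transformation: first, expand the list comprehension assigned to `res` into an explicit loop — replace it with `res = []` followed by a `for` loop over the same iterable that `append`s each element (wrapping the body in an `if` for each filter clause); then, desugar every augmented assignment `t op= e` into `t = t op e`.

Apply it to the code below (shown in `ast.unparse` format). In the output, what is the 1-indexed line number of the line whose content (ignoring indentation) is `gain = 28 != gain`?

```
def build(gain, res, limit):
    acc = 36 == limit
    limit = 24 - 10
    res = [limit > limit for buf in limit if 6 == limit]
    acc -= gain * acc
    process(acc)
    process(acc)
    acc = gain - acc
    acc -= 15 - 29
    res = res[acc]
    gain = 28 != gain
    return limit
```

Transformed code:
def build(gain, res, limit):
    acc = 36 == limit
    limit = 24 - 10
    res = []
    for buf in limit:
        if 6 == limit:
            res.append(limit > limit)
    acc = acc - gain * acc
    process(acc)
    process(acc)
    acc = gain - acc
    acc = acc - (15 - 29)
    res = res[acc]
    gain = 28 != gain
    return limit

14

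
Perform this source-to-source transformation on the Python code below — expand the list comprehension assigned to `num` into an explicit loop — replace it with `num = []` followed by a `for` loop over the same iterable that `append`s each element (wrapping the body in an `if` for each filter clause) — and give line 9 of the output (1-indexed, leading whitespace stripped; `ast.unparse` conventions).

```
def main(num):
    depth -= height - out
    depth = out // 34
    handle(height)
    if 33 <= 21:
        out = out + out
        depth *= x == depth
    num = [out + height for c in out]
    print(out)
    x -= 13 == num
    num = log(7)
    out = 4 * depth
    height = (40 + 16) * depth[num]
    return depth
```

Transformed code:
def main(num):
    depth -= height - out
    depth = out // 34
    handle(height)
    if 33 <= 21:
        out = out + out
        depth *= x == depth
    num = []
    for c in out:
        num.append(out + height)
    print(out)
    x -= 13 == num
    num = log(7)
    out = 4 * depth
    height = (40 + 16) * depth[num]
    return depth

for c in out:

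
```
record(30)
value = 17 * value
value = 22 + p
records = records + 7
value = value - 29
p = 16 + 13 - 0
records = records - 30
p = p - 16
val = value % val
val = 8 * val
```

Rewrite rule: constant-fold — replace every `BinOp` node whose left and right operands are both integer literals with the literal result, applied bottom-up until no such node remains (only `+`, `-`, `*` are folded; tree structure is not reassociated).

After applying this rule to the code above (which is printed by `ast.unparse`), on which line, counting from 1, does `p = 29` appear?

Transformed code:
record(30)
value = 17 * value
value = 22 + p
records = records + 7
value = value - 29
p = 29
records = records - 30
p = p - 16
val = value % val
val = 8 * val

6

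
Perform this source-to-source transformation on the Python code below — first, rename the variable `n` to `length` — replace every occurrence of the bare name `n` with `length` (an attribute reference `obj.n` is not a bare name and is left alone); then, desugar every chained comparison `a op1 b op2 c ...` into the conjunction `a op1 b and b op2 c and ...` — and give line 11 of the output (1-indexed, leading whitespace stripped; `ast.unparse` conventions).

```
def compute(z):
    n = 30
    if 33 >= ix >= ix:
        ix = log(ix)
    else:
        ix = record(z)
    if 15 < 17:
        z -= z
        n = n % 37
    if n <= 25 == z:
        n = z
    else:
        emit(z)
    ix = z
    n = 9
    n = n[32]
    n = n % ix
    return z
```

length = z

Transformed code:
def compute(z):
    length = 30
    if 33 >= ix and ix >= ix:
        ix = log(ix)
    else:
        ix = record(z)
    if 15 < 17:
        z -= z
        length = length % 37
    if length <= 25 and 25 == z:
        length = z
    else:
        emit(z)
    ix = z
    length = 9
    length = length[32]
    length = length % ix
    return z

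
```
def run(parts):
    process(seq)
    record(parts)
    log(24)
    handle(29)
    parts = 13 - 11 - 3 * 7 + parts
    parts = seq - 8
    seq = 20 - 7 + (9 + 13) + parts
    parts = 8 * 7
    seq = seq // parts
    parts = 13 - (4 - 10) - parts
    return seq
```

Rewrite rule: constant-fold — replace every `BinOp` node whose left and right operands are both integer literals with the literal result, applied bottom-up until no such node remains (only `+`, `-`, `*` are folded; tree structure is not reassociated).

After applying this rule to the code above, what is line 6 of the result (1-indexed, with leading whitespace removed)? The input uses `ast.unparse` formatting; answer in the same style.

parts = -19 + parts

Transformed code:
def run(parts):
    process(seq)
    record(parts)
    log(24)
    handle(29)
    parts = -19 + parts
    parts = seq - 8
    seq = 35 + parts
    parts = 56
    seq = seq // parts
    parts = 19 - parts
    return seq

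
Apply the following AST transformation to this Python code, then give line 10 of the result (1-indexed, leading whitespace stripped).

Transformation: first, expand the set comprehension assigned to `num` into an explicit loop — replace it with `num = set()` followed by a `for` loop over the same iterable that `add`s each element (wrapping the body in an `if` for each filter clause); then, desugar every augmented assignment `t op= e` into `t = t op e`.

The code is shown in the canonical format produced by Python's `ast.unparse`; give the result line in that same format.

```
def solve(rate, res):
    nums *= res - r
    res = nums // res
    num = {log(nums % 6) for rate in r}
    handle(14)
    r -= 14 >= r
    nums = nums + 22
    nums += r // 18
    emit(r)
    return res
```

Transformed code:
def solve(rate, res):
    nums = nums * (res - r)
    res = nums // res
    num = set()
    for rate in r:
        num.add(log(nums % 6))
    handle(14)
    r = r - (14 >= r)
    nums = nums + 22
    nums = nums + r // 18
    emit(r)
    return res

nums = nums + r // 18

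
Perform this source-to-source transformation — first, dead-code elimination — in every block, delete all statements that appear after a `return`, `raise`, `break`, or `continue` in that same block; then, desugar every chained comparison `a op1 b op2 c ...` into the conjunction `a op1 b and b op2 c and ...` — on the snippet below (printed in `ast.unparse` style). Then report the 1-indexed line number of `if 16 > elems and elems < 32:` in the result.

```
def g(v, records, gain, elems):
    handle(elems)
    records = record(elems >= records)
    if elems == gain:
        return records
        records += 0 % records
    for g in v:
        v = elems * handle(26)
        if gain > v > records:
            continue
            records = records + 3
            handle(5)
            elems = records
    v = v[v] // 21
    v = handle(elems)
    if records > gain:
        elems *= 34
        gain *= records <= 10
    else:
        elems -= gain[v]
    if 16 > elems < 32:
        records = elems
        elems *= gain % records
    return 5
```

Transformed code:
def g(v, records, gain, elems):
    handle(elems)
    records = record(elems >= records)
    if elems == gain:
        return records
    for g in v:
        v = elems * handle(26)
        if gain > v and v > records:
            continue
    v = v[v] // 21
    v = handle(elems)
    if records > gain:
        elems *= 34
        gain *= records <= 10
    else:
        elems -= gain[v]
    if 16 > elems and elems < 32:
        records = elems
        elems *= gain % records
    return 5

17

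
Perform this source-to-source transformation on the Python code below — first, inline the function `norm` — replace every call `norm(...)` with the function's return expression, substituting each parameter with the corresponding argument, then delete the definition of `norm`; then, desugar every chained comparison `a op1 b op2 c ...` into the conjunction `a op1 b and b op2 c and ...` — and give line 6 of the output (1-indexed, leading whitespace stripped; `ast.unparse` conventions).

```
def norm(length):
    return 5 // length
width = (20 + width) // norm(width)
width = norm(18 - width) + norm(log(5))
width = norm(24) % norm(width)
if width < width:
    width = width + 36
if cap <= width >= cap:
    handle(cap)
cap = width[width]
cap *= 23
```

if cap <= width and width >= cap:

Transformed code:
width = (20 + width) // (5 // width)
width = 5 // (18 - width) + 5 // log(5)
width = 5 // 24 % (5 // width)
if width < width:
    width = width + 36
if cap <= width and width >= cap:
    handle(cap)
cap = width[width]
cap *= 23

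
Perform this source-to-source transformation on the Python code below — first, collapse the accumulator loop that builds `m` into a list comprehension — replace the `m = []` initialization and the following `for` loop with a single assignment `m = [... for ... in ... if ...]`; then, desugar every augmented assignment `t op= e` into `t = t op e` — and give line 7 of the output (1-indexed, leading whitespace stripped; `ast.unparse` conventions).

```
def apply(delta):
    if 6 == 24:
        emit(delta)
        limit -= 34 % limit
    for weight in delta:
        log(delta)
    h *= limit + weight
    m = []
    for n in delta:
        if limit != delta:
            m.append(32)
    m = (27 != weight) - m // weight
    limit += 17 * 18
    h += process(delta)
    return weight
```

h = h * (limit + weight)

Transformed code:
def apply(delta):
    if 6 == 24:
        emit(delta)
        limit = limit - 34 % limit
    for weight in delta:
        log(delta)
    h = h * (limit + weight)
    m = [32 for n in delta if limit != delta]
    m = (27 != weight) - m // weight
    limit = limit + 17 * 18
    h = h + process(delta)
    return weight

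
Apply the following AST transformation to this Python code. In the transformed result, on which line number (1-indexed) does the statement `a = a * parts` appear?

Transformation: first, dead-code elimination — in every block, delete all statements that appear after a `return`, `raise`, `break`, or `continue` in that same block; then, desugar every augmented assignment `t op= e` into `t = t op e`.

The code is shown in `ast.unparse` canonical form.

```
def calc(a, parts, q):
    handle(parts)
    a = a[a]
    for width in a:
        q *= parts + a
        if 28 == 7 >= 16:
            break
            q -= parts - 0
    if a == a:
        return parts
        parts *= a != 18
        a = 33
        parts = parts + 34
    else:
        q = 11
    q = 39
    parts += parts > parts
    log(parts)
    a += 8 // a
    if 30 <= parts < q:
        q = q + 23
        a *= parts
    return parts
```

Transformed code:
def calc(a, parts, q):
    handle(parts)
    a = a[a]
    for width in a:
        q = q * (parts + a)
        if 28 == 7 >= 16:
            break
    if a == a:
        return parts
    else:
        q = 11
    q = 39
    parts = parts + (parts > parts)
    log(parts)
    a = a + 8 // a
    if 30 <= parts < q:
        q = q + 23
        a = a * parts
    return parts

18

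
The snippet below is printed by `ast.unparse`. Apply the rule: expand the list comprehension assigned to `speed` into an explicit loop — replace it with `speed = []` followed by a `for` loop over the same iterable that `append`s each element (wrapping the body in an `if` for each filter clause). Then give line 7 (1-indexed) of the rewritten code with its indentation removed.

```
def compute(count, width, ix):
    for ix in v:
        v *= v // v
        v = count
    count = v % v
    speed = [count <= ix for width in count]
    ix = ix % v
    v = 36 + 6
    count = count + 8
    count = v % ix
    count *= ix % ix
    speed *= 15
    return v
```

for width in count:

Transformed code:
def compute(count, width, ix):
    for ix in v:
        v *= v // v
        v = count
    count = v % v
    speed = []
    for width in count:
        speed.append(count <= ix)
    ix = ix % v
    v = 36 + 6
    count = count + 8
    count = v % ix
    count *= ix % ix
    speed *= 15
    return v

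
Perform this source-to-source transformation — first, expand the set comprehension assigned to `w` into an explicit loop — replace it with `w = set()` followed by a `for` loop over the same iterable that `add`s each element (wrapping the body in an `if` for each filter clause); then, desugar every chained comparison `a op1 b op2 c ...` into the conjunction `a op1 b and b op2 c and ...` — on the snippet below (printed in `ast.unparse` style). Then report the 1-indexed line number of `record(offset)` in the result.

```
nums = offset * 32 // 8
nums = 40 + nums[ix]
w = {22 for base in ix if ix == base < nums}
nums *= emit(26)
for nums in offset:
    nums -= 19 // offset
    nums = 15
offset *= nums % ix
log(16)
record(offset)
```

Transformed code:
nums = offset * 32 // 8
nums = 40 + nums[ix]
w = set()
for base in ix:
    if ix == base and base < nums:
        w.add(22)
nums *= emit(26)
for nums in offset:
    nums -= 19 // offset
    nums = 15
offset *= nums % ix
log(16)
record(offset)

13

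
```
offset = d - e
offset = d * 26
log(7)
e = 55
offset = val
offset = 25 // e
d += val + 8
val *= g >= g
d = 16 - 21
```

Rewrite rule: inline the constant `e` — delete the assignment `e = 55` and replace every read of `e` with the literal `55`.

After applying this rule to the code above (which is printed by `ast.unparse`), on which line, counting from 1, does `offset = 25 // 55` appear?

Transformed code:
offset = d - 55
offset = d * 26
log(7)
offset = val
offset = 25 // 55
d += val + 8
val *= g >= g
d = 16 - 21

5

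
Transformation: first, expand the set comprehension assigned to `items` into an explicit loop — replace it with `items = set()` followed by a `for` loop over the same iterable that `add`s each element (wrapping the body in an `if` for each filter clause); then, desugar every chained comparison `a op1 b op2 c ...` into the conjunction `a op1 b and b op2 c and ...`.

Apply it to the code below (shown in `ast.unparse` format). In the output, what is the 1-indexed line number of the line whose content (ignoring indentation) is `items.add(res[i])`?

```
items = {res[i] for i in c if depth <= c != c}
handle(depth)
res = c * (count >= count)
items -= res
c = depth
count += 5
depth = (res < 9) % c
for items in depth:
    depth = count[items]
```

Transformed code:
items = set()
for i in c:
    if depth <= c and c != c:
        items.add(res[i])
handle(depth)
res = c * (count >= count)
items -= res
c = depth
count += 5
depth = (res < 9) % c
for items in depth:
    depth = count[items]

4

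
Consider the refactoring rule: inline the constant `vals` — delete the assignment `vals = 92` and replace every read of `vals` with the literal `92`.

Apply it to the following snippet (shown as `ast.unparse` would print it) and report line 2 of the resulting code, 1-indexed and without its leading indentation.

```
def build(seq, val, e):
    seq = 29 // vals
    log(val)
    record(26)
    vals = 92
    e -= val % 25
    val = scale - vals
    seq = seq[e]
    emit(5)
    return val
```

Transformed code:
def build(seq, val, e):
    seq = 29 // 92
    log(val)
    record(26)
    e -= val % 25
    val = scale - 92
    seq = seq[e]
    emit(5)
    return val

seq = 29 // 92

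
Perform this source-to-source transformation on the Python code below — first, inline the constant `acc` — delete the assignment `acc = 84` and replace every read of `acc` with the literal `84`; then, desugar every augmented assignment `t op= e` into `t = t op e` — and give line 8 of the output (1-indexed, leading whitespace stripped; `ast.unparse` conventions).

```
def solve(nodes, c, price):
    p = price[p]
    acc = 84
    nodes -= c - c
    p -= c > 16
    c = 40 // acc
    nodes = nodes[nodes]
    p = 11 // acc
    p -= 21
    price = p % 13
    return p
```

p = p - 21

Transformed code:
def solve(nodes, c, price):
    p = price[p]
    nodes = nodes - (c - c)
    p = p - (c > 16)
    c = 40 // 84
    nodes = nodes[nodes]
    p = 11 // 84
    p = p - 21
    price = p % 13
    return p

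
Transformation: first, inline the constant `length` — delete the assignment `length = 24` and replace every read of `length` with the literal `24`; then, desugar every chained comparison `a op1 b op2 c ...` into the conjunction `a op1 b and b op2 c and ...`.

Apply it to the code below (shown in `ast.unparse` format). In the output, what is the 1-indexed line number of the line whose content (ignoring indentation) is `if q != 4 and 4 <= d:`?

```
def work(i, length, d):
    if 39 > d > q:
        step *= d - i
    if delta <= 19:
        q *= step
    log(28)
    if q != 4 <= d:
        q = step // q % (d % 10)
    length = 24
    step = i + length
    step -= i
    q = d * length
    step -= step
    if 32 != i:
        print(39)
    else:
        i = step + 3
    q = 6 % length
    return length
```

7

Transformed code:
def work(i, length, d):
    if 39 > d and d > q:
        step *= d - i
    if delta <= 19:
        q *= step
    log(28)
    if q != 4 and 4 <= d:
        q = step // q % (d % 10)
    step = i + 24
    step -= i
    q = d * 24
    step -= step
    if 32 != i:
        print(39)
    else:
        i = step + 3
    q = 6 % 24
    return 24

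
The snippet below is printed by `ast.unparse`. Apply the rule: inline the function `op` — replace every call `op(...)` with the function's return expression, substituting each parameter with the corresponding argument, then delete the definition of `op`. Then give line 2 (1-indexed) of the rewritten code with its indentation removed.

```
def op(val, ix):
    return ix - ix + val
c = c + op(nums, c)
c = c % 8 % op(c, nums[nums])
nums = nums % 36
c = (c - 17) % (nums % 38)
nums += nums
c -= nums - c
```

Transformed code:
c = c + (c - c + nums)
c = c % 8 % (nums[nums] - nums[nums] + c)
nums = nums % 36
c = (c - 17) % (nums % 38)
nums += nums
c -= nums - c

c = c % 8 % (nums[nums] - nums[nums] + c)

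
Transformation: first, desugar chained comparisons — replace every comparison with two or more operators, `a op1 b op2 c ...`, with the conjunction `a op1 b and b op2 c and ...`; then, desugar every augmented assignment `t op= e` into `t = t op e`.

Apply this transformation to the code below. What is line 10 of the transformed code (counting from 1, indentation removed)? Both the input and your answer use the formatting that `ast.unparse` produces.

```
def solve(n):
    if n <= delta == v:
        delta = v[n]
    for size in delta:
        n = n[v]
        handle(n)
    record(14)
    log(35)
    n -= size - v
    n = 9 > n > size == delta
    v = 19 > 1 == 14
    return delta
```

Transformed code:
def solve(n):
    if n <= delta and delta == v:
        delta = v[n]
    for size in delta:
        n = n[v]
        handle(n)
    record(14)
    log(35)
    n = n - (size - v)
    n = 9 > n and n > size and (size == delta)
    v = 19 > 1 and 1 == 14
    return delta

n = 9 > n and n > size and (size == delta)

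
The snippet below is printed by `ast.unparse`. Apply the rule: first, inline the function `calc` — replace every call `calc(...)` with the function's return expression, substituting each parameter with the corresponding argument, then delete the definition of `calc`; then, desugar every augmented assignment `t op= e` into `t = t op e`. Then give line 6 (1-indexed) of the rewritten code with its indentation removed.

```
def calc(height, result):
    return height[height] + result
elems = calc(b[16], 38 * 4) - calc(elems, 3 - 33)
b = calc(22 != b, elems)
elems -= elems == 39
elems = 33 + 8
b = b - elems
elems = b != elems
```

Transformed code:
elems = b[16][b[16]] + 38 * 4 - (elems[elems] + (3 - 33))
b = (22 != b)[22 != b] + elems
elems = elems - (elems == 39)
elems = 33 + 8
b = b - elems
elems = b != elems

elems = b != elems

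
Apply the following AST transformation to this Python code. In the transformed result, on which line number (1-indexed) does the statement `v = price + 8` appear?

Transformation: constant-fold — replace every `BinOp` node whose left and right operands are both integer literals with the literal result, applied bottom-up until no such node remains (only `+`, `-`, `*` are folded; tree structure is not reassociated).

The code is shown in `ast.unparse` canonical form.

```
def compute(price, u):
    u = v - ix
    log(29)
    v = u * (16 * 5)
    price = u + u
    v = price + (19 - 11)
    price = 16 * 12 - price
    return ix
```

6

Transformed code:
def compute(price, u):
    u = v - ix
    log(29)
    v = u * 80
    price = u + u
    v = price + 8
    price = 192 - price
    return ix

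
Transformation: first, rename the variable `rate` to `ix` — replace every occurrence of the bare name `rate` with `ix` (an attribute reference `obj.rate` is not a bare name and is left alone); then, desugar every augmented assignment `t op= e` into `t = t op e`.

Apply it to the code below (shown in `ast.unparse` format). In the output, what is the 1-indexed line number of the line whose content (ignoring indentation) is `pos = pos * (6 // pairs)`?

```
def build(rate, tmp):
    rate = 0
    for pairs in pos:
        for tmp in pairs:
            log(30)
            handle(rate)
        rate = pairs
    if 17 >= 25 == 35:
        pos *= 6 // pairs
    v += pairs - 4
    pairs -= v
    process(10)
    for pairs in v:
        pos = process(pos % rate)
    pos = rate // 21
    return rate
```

9

Transformed code:
def build(ix, tmp):
    ix = 0
    for pairs in pos:
        for tmp in pairs:
            log(30)
            handle(ix)
        ix = pairs
    if 17 >= 25 == 35:
        pos = pos * (6 // pairs)
    v = v + (pairs - 4)
    pairs = pairs - v
    process(10)
    for pairs in v:
        pos = process(pos % ix)
    pos = ix // 21
    return ix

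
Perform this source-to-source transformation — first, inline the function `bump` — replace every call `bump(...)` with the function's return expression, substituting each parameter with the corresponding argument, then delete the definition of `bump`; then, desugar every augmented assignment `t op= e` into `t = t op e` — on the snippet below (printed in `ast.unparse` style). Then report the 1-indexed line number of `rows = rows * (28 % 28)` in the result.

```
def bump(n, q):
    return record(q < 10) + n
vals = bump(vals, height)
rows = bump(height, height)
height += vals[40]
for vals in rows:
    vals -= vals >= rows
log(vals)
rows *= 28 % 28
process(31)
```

Transformed code:
vals = record(height < 10) + vals
rows = record(height < 10) + height
height = height + vals[40]
for vals in rows:
    vals = vals - (vals >= rows)
log(vals)
rows = rows * (28 % 28)
process(31)

7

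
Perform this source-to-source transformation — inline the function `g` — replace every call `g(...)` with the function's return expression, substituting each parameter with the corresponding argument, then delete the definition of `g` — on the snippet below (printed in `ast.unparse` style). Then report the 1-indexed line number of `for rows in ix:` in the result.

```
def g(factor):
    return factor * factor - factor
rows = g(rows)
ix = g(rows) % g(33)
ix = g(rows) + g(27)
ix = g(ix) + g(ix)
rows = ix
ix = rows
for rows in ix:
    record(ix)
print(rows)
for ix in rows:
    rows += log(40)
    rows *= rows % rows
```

7

Transformed code:
rows = rows * rows - rows
ix = (rows * rows - rows) % (33 * 33 - 33)
ix = rows * rows - rows + (27 * 27 - 27)
ix = ix * ix - ix + (ix * ix - ix)
rows = ix
ix = rows
for rows in ix:
    record(ix)
print(rows)
for ix in rows:
    rows += log(40)
    rows *= rows % rows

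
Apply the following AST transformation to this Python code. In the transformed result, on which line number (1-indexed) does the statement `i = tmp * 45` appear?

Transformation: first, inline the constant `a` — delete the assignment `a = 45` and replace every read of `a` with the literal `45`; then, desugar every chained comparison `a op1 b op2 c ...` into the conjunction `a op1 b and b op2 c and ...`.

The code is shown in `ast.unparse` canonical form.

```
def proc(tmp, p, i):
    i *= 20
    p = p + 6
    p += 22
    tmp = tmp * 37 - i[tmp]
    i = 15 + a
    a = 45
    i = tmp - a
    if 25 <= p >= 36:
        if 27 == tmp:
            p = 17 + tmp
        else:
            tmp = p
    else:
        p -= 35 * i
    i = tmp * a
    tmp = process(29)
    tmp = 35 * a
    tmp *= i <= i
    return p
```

Transformed code:
def proc(tmp, p, i):
    i *= 20
    p = p + 6
    p += 22
    tmp = tmp * 37 - i[tmp]
    i = 15 + 45
    i = tmp - 45
    if 25 <= p and p >= 36:
        if 27 == tmp:
            p = 17 + tmp
        else:
            tmp = p
    else:
        p -= 35 * i
    i = tmp * 45
    tmp = process(29)
    tmp = 35 * 45
    tmp *= i <= i
    return p

15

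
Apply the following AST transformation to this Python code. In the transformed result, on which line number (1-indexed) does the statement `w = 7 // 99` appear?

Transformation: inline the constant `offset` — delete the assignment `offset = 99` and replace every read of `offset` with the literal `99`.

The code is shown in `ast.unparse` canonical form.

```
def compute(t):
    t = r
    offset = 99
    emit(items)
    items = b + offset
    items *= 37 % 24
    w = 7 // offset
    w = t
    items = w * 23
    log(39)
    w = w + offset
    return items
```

Transformed code:
def compute(t):
    t = r
    emit(items)
    items = b + 99
    items *= 37 % 24
    w = 7 // 99
    w = t
    items = w * 23
    log(39)
    w = w + 99
    return items

6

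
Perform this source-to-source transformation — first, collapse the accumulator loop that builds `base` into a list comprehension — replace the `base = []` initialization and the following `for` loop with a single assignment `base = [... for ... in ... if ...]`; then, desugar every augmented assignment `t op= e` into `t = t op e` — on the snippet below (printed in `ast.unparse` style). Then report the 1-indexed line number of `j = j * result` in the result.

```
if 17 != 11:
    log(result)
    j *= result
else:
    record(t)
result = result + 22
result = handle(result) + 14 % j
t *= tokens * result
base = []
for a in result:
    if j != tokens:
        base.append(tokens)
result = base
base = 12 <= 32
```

3

Transformed code:
if 17 != 11:
    log(result)
    j = j * result
else:
    record(t)
result = result + 22
result = handle(result) + 14 % j
t = t * (tokens * result)
base = [tokens for a in result if j != tokens]
result = base
base = 12 <= 32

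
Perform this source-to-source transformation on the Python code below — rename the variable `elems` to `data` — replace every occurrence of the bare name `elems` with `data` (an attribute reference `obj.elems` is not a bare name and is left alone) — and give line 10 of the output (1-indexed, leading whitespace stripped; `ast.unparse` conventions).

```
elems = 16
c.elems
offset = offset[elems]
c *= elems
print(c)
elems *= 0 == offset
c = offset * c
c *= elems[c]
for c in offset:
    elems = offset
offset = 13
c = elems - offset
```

data = offset

Transformed code:
data = 16
c.elems
offset = offset[data]
c *= data
print(c)
data *= 0 == offset
c = offset * c
c *= data[c]
for c in offset:
    data = offset
offset = 13
c = data - offset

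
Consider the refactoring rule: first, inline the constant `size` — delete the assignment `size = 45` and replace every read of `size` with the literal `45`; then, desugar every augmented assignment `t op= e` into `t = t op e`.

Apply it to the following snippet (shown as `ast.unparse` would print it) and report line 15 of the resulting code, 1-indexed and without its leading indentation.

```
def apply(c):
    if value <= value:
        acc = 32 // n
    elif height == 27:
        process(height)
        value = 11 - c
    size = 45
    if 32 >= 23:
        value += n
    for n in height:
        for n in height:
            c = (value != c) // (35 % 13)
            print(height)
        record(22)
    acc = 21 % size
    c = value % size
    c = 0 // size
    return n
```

Transformed code:
def apply(c):
    if value <= value:
        acc = 32 // n
    elif height == 27:
        process(height)
        value = 11 - c
    if 32 >= 23:
        value = value + n
    for n in height:
        for n in height:
            c = (value != c) // (35 % 13)
            print(height)
        record(22)
    acc = 21 % 45
    c = value % 45
    c = 0 // 45
    return n

c = value % 45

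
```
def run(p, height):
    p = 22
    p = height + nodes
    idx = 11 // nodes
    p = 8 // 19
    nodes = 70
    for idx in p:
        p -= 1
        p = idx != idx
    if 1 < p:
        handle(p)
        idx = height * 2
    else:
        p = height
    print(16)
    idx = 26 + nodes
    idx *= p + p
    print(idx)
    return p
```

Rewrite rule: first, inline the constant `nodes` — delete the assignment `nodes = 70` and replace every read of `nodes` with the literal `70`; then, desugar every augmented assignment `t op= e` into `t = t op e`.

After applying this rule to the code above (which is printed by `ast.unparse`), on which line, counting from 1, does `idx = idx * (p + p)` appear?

16

Transformed code:
def run(p, height):
    p = 22
    p = height + 70
    idx = 11 // 70
    p = 8 // 19
    for idx in p:
        p = p - 1
        p = idx != idx
    if 1 < p:
        handle(p)
        idx = height * 2
    else:
        p = height
    print(16)
    idx = 26 + 70
    idx = idx * (p + p)
    print(idx)
    return p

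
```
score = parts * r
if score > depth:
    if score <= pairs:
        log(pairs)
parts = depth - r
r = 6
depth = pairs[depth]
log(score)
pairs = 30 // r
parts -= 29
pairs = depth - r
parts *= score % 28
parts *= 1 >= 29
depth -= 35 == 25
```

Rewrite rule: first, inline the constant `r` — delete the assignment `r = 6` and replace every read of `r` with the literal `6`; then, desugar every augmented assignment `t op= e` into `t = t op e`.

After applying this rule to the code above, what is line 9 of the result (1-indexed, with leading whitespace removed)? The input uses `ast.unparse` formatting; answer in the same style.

parts = parts - 29

Transformed code:
score = parts * 6
if score > depth:
    if score <= pairs:
        log(pairs)
parts = depth - 6
depth = pairs[depth]
log(score)
pairs = 30 // 6
parts = parts - 29
pairs = depth - 6
parts = parts * (score % 28)
parts = parts * (1 >= 29)
depth = depth - (35 == 25)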